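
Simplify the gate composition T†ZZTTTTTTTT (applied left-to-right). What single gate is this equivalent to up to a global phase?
T†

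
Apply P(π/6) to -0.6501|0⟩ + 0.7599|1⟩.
-0.6501|0⟩ + (0.6581 + 0.38i)|1⟩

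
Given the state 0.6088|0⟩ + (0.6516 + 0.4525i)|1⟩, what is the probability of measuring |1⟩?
0.6293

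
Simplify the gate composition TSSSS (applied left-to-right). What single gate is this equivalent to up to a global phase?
T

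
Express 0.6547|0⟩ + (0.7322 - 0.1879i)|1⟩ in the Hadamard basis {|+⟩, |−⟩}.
(0.9807 - 0.1329i)|+⟩ + (-0.0548 + 0.1329i)|−⟩

With |ψ⟩ = α|0⟩ + β|1⟩, the Hadamard-basis coefficients are ⟨+|ψ⟩ = (α + β)/√2 and ⟨−|ψ⟩ = (α − β)/√2.
Here α = 0.6547, β = (0.7322 - 0.1879i): (α + β)/√2 = (0.9807 - 0.1329i), (α − β)/√2 = (-0.0548 + 0.1329i).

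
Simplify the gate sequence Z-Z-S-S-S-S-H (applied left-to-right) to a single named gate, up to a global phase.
H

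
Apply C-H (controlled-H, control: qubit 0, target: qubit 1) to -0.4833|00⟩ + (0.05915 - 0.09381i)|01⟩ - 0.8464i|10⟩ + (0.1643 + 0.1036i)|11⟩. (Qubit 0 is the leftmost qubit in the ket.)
-0.4833|00⟩ + (0.05915 - 0.09381i)|01⟩ + (0.1162 - 0.5252i)|10⟩ + (-0.1162 - 0.6718i)|11⟩

C-H leaves the control-|0⟩ kets |00⟩, |01⟩ unchanged and applies H to qubit 1 on the control-|1⟩ pair (|10⟩, |11⟩).
H = [[1/√2, 1/√2], [1/√2, -1/√2]].
With a = amp(|10⟩) = -0.8464i and b = amp(|11⟩) = (0.1643 + 0.1036i):
new amp(|10⟩) = (1/√2)·a + (1/√2)·b = (0.1162 - 0.5252i)
new amp(|11⟩) = (1/√2)·a + (-1/√2)·b = (-0.1162 - 0.6718i)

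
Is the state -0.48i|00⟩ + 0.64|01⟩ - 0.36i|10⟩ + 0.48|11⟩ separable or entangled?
Separable

Writing the state as a|00⟩ + b|01⟩ + c|10⟩ + d|11⟩, it is a product state iff ad − bc = 0.
Here (a, b, c, d) = (-0.48i, 0.64, -0.36i, 0.48): ad − bc = (-0.48i)(0.48) − (0.64)(-0.36i) = 0, so the state is separable.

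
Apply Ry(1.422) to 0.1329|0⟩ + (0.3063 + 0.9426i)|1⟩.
(-0.09919 - 0.6151i)|0⟩ + (0.3188 + 0.7142i)|1⟩

Ry(1.422) = [[cos(θ/2), −sin(θ/2)], [sin(θ/2), cos(θ/2)]]; θ = 1.422, cos(θ/2) ≈ 0.75771, sin(θ/2) ≈ 0.652592.
With a = amp(|0⟩) = 0.1329 and b = amp(|1⟩) = (0.3063 + 0.9426i):
new amp(|0⟩) = (0.75771)·a + (-0.652592)·b = (-0.09919 - 0.6151i)
new amp(|1⟩) = (0.652592)·a + (0.75771)·b = (0.3188 + 0.7142i)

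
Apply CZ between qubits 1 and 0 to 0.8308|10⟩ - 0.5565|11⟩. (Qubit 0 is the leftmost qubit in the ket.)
0.8308|10⟩ + 0.5565|11⟩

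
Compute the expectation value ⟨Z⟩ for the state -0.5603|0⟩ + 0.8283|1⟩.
-0.3721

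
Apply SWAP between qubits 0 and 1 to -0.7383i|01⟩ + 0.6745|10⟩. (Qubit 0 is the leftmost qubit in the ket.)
0.6745|01⟩ - 0.7383i|10⟩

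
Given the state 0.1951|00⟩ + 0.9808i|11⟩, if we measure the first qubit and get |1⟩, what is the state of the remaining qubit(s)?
i|1⟩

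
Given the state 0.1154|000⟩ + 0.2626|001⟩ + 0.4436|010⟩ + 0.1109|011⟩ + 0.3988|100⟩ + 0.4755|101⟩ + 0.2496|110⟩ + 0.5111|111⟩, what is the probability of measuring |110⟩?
0.0623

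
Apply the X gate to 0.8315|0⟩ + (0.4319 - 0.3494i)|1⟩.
(0.4319 - 0.3494i)|0⟩ + 0.8315|1⟩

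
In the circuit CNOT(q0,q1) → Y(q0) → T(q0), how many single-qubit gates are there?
2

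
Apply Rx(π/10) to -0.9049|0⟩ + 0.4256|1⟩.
(-0.8938 - 0.06658i)|0⟩ + (0.4204 + 0.1416i)|1⟩

Rx(π/10) = [[cos(θ/2), −i·sin(θ/2)], [−i·sin(θ/2), cos(θ/2)]]; θ = π/10, cos(θ/2) ≈ 0.987688, sin(θ/2) ≈ 0.156434.
With a = amp(|0⟩) = -0.9049 and b = amp(|1⟩) = 0.4256:
new amp(|0⟩) = (0.987688)·a + (-0.156434i)·b = (-0.8938 - 0.06658i)
new amp(|1⟩) = (-0.156434i)·a + (0.987688)·b = (0.4204 + 0.1416i)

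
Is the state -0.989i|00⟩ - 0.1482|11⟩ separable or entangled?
Entangled

Writing the state as a|00⟩ + b|01⟩ + c|10⟩ + d|11⟩, it is a product state iff ad − bc = 0.
Here (a, b, c, d) = (-0.989i, 0, 0, -0.1482): ad − bc = (-0.989i)(-0.1482) − (0)(0) = 0.1466i ≠ 0, so the state is entangled.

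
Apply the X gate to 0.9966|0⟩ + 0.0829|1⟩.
0.0829|0⟩ + 0.9966|1⟩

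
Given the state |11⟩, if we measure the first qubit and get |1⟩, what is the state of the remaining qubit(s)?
|1⟩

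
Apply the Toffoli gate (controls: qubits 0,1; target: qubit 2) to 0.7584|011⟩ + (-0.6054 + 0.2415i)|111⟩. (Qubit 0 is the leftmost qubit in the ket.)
0.7584|011⟩ + (-0.6054 + 0.2415i)|110⟩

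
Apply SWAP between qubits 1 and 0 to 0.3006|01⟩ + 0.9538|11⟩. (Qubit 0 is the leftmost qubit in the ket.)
0.3006|10⟩ + 0.9538|11⟩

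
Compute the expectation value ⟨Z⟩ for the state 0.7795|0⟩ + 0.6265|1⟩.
0.2151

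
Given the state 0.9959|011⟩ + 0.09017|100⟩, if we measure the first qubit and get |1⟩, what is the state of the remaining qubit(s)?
|00⟩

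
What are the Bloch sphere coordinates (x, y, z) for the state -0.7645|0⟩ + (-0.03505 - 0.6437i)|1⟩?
(0.05359, 0.9842, 0.1689)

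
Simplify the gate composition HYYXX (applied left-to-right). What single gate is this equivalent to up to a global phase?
H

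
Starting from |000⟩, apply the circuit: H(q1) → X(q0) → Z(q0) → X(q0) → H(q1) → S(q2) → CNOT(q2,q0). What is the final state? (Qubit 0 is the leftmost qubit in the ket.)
-|000⟩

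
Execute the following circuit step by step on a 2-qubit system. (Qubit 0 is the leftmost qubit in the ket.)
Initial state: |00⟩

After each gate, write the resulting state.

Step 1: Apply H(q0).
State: 1/√2|00⟩ + 1/√2|10⟩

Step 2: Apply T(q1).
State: 1/√2|00⟩ + 1/√2|10⟩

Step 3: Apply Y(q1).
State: (1/√2)i|01⟩ + (1/√2)i|11⟩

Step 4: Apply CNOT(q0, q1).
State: (1/√2)i|01⟩ + (1/√2)i|10⟩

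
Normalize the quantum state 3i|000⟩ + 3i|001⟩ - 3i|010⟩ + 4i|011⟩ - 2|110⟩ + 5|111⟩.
(1/√8)i|000⟩ + (1/√8)i|001⟩ - (1/√8)i|010⟩ + 0.4714i|011⟩ - 0.2357|110⟩ + 0.5893|111⟩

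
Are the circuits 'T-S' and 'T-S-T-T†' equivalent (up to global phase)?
Yes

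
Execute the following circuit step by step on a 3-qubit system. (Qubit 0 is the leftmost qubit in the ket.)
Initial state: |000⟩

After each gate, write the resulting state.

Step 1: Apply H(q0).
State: 1/√2|000⟩ + 1/√2|100⟩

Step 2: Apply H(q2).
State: 1/2|000⟩ + 1/2|001⟩ + 1/2|100⟩ + 1/2|101⟩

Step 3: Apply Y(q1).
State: (1/2)i|010⟩ + (1/2)i|011⟩ + (1/2)i|110⟩ + (1/2)i|111⟩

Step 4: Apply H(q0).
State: (1/√2)i|010⟩ + (1/√2)i|011⟩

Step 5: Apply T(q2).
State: (1/√2)i|010⟩ + (-1/2 + (1/2)i)|011⟩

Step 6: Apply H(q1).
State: (1/2)i|000⟩ + (-1/√8 + (1/√8)i)|001⟩ - (1/2)i|010⟩ + (1/√8 - (1/√8)i)|011⟩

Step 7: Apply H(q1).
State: (1/√2)i|010⟩ + (-1/2 + (1/2)i)|011⟩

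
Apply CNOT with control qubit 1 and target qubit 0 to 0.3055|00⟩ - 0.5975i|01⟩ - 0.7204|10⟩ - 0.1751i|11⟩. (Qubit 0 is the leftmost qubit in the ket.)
0.3055|00⟩ - 0.1751i|01⟩ - 0.7204|10⟩ - 0.5975i|11⟩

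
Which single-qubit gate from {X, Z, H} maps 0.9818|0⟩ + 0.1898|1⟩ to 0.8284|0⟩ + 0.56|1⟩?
H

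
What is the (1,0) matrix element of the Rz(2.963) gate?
0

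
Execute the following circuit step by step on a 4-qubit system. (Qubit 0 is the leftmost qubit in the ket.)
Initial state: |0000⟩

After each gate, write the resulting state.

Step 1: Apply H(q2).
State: 1/√2|0000⟩ + 1/√2|0010⟩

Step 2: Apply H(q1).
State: 1/2|0000⟩ + 1/2|0010⟩ + 1/2|0100⟩ + 1/2|0110⟩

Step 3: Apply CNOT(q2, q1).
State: 1/2|0000⟩ + 1/2|0010⟩ + 1/2|0100⟩ + 1/2|0110⟩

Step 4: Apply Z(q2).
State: 1/2|0000⟩ - 1/2|0010⟩ + 1/2|0100⟩ - 1/2|0110⟩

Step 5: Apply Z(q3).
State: 1/2|0000⟩ - 1/2|0010⟩ + 1/2|0100⟩ - 1/2|0110⟩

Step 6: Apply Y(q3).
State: (1/2)i|0001⟩ - (1/2)i|0011⟩ + (1/2)i|0101⟩ - (1/2)i|0111⟩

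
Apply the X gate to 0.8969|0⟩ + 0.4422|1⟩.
0.4422|0⟩ + 0.8969|1⟩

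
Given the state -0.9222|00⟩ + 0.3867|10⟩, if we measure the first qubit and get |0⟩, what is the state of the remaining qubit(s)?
-|0⟩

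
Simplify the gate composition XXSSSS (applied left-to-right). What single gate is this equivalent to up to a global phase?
I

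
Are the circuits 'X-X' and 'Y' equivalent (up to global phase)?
No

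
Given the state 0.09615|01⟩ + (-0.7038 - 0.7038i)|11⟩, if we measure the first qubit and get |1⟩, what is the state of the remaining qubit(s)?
(-1/√2 - (1/√2)i)|1⟩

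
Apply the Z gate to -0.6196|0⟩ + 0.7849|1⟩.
-0.6196|0⟩ - 0.7849|1⟩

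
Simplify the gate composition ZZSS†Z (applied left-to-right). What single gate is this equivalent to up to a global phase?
Z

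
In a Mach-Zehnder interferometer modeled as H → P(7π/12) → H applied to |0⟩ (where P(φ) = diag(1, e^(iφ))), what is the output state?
(0.3706 + 0.483i)|0⟩ + (0.6294 - 0.483i)|1⟩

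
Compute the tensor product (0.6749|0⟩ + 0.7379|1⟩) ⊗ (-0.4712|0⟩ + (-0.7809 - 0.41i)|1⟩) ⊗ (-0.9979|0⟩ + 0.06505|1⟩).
0.3173|000⟩ - 0.02069|001⟩ + (0.5259 + 0.2761i)|010⟩ + (-0.03428 - 0.018i)|011⟩ + 0.347|100⟩ - 0.02262|101⟩ + (0.575 + 0.3019i)|110⟩ + (-0.03748 - 0.01968i)|111⟩

amp(|b₁b₂…⟩) = product of the factor amplitudes for bits b₁, b₂, …; only kets whose every factor amplitude is nonzero survive.
|000⟩: (0.6749)(-0.4712)(-0.9979) = 0.3173
|001⟩: (0.6749)(-0.4712)(0.06505) = -0.02069
|010⟩: (0.6749)(-0.7809 - 0.41i)(-0.9979) = (0.5259 + 0.2761i)
|011⟩: (0.6749)(-0.7809 - 0.41i)(0.06505) = (-0.03428 - 0.018i)
|100⟩: (0.7379)(-0.4712)(-0.9979) = 0.347
|101⟩: (0.7379)(-0.4712)(0.06505) = -0.02262
|110⟩: (0.7379)(-0.7809 - 0.41i)(-0.9979) = (0.575 + 0.3019i)
|111⟩: (0.7379)(-0.7809 - 0.41i)(0.06505) = (-0.03748 - 0.01968i)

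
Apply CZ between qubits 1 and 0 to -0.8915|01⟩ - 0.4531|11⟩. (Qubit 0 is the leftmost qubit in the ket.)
-0.8915|01⟩ + 0.4531|11⟩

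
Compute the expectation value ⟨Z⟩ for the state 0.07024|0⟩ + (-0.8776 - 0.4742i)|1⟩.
-0.9901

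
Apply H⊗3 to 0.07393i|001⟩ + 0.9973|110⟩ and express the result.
(0.3526 + 0.02614i)|000⟩ + (0.3526 - 0.02614i)|001⟩ + (-0.3526 + 0.02614i)|010⟩ + (-0.3526 - 0.02614i)|011⟩ + (-0.3526 + 0.02614i)|100⟩ + (-0.3526 - 0.02614i)|101⟩ + (0.3526 + 0.02614i)|110⟩ + (0.3526 - 0.02614i)|111⟩

H⊗3 gives amp(|y⟩) = (1/2√2) Σ_x (−1)^(x·y) amp(|x⟩), where x·y is the number of positions in which both x and y have a 1.
|000⟩: (0.07393i + 0.9973)/(2√2) = (0.3526 + 0.02614i)
|001⟩: (-0.07393i + 0.9973)/(2√2) = (0.3526 - 0.02614i)
|010⟩: (0.07393i - 0.9973)/(2√2) = (-0.3526 + 0.02614i)
|011⟩: (-0.07393i - 0.9973)/(2√2) = (-0.3526 - 0.02614i)
|100⟩: (0.07393i - 0.9973)/(2√2) = (-0.3526 + 0.02614i)
|101⟩: (-0.07393i - 0.9973)/(2√2) = (-0.3526 - 0.02614i)
|110⟩: (0.07393i + 0.9973)/(2√2) = (0.3526 + 0.02614i)
|111⟩: (-0.07393i + 0.9973)/(2√2) = (0.3526 - 0.02614i)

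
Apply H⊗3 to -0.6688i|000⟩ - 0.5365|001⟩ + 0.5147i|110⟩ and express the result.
(-0.1897 - 0.05448i)|000⟩ + (0.1897 - 0.05448i)|001⟩ + (-0.1897 - 0.4184i)|010⟩ + (0.1897 - 0.4184i)|011⟩ + (-0.1897 - 0.4184i)|100⟩ + (0.1897 - 0.4184i)|101⟩ + (-0.1897 - 0.05448i)|110⟩ + (0.1897 - 0.05448i)|111⟩

H⊗3 gives amp(|y⟩) = (1/2√2) Σ_x (−1)^(x·y) amp(|x⟩), where x·y is the number of positions in which both x and y have a 1.
|000⟩: (-0.6688i - 0.5365 + 0.5147i)/(2√2) = (-0.1897 - 0.05448i)
|001⟩: (-0.6688i + 0.5365 + 0.5147i)/(2√2) = (0.1897 - 0.05448i)
|010⟩: (-0.6688i - 0.5365 - 0.5147i)/(2√2) = (-0.1897 - 0.4184i)
|011⟩: (-0.6688i + 0.5365 - 0.5147i)/(2√2) = (0.1897 - 0.4184i)
|100⟩: (-0.6688i - 0.5365 - 0.5147i)/(2√2) = (-0.1897 - 0.4184i)
|101⟩: (-0.6688i + 0.5365 - 0.5147i)/(2√2) = (0.1897 - 0.4184i)
|110⟩: (-0.6688i - 0.5365 + 0.5147i)/(2√2) = (-0.1897 - 0.05448i)
|111⟩: (-0.6688i + 0.5365 + 0.5147i)/(2√2) = (0.1897 - 0.05448i)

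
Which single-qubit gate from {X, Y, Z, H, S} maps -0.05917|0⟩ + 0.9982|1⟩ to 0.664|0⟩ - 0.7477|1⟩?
H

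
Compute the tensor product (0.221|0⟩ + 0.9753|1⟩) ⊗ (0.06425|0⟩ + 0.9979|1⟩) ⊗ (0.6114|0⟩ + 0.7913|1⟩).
0.008681|000⟩ + 0.01124|001⟩ + 0.1348|010⟩ + 0.1745|011⟩ + 0.03831|100⟩ + 0.04959|101⟩ + 0.595|110⟩ + 0.7701|111⟩

amp(|b₁b₂…⟩) = product of the factor amplitudes for bits b₁, b₂, …; only kets whose every factor amplitude is nonzero survive.
|000⟩: (0.221)(0.06425)(0.6114) = 0.008681
|001⟩: (0.221)(0.06425)(0.7913) = 0.01124
|010⟩: (0.221)(0.9979)(0.6114) = 0.1348
|011⟩: (0.221)(0.9979)(0.7913) = 0.1745
|100⟩: (0.9753)(0.06425)(0.6114) = 0.03831
|101⟩: (0.9753)(0.06425)(0.7913) = 0.04959
|110⟩: (0.9753)(0.9979)(0.6114) = 0.595
|111⟩: (0.9753)(0.9979)(0.7913) = 0.7701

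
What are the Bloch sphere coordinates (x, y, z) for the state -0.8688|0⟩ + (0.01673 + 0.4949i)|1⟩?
(-0.02907, -0.8599, 0.5096)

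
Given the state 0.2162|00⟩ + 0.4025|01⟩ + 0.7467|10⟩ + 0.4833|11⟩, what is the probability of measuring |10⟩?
0.5576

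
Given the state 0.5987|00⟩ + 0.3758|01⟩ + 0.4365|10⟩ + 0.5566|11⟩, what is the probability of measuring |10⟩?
0.1905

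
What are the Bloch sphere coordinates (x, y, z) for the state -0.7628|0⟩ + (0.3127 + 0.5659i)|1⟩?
(-0.4771, -0.8633, 0.1638)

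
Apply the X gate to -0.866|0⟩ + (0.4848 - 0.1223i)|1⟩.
(0.4848 - 0.1223i)|0⟩ - 0.866|1⟩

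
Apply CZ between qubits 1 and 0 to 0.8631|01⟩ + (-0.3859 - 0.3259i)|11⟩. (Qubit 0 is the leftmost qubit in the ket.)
0.8631|01⟩ + (0.3859 + 0.3259i)|11⟩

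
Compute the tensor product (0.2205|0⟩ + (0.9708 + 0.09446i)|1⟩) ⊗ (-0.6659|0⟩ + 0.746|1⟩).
-0.1468|00⟩ + 0.1645|01⟩ + (-0.6465 - 0.0629i)|10⟩ + (0.7242 + 0.07047i)|11⟩

amp(|b₁b₂…⟩) = product of the factor amplitudes for bits b₁, b₂, …; only kets whose every factor amplitude is nonzero survive.
|00⟩: (0.2205)(-0.6659) = -0.1468
|01⟩: (0.2205)(0.746) = 0.1645
|10⟩: (0.9708 + 0.09446i)(-0.6659) = (-0.6465 - 0.0629i)
|11⟩: (0.9708 + 0.09446i)(0.746) = (0.7242 + 0.07047i)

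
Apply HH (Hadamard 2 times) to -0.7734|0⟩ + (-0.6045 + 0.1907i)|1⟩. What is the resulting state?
-0.7734|0⟩ + (-0.6045 + 0.1907i)|1⟩

H² = I, so an even number of Hadamards cancels: H^2 = I and the state is unchanged.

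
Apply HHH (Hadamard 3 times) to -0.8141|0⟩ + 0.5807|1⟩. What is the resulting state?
-0.165|0⟩ - 0.9863|1⟩

H² = I, so H^3 = H: a single Hadamard. With (a, b) = (-0.8141, 0.5807), H gives ((a + b)/√2, (a − b)/√2) = (-0.165, -0.9863).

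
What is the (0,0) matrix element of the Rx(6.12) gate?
-0.9967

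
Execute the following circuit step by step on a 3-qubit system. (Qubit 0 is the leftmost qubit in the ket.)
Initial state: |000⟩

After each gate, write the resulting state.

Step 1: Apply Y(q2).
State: i|001⟩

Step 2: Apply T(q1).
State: i|001⟩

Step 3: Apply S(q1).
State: i|001⟩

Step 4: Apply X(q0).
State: i|101⟩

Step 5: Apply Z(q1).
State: i|101⟩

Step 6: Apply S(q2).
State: -|101⟩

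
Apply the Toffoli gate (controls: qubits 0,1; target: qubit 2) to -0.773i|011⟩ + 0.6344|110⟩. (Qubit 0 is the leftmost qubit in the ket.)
-0.773i|011⟩ + 0.6344|111⟩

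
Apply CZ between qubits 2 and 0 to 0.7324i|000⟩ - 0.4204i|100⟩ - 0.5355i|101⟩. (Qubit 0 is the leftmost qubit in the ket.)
0.7324i|000⟩ - 0.4204i|100⟩ + 0.5355i|101⟩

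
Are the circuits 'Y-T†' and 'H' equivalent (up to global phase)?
No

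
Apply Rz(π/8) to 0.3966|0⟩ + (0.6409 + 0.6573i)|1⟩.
(0.389 - 0.07737i)|0⟩ + (0.5004 + 0.7697i)|1⟩

Rz(π/8) = [[e^(−iθ/2), 0], [0, e^(iθ/2)]] with e^(±iθ/2) = cos(θ/2) ± i·sin(θ/2); θ = π/8, cos(θ/2) ≈ 0.980785, sin(θ/2) ≈ 0.19509.
With a = amp(|0⟩) = 0.3966 and b = amp(|1⟩) = (0.6409 + 0.6573i):
new amp(|0⟩) = (0.980785 - 0.19509i)·a = (0.389 - 0.07737i)
new amp(|1⟩) = (0.980785 + 0.19509i)·b = (0.5004 + 0.7697i)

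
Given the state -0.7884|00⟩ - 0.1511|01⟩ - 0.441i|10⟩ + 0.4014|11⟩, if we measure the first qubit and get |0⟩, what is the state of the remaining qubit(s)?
-0.9821|0⟩ - 0.1882|1⟩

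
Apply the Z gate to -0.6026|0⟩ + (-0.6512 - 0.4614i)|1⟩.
-0.6026|0⟩ + (0.6512 + 0.4614i)|1⟩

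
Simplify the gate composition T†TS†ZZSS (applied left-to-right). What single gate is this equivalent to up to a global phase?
S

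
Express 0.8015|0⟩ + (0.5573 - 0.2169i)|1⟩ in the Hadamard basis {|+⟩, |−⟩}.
(0.9608 - 0.1534i)|+⟩ + (0.1727 + 0.1534i)|−⟩

With |ψ⟩ = α|0⟩ + β|1⟩, the Hadamard-basis coefficients are ⟨+|ψ⟩ = (α + β)/√2 and ⟨−|ψ⟩ = (α − β)/√2.
Here α = 0.8015, β = (0.5573 - 0.2169i): (α + β)/√2 = (0.9608 - 0.1534i), (α − β)/√2 = (0.1727 + 0.1534i).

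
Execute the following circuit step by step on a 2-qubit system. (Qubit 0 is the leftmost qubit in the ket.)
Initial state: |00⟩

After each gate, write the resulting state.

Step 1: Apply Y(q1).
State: i|01⟩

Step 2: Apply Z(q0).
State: i|01⟩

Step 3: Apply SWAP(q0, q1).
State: i|10⟩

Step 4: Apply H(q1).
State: (1/√2)i|10⟩ + (1/√2)i|11⟩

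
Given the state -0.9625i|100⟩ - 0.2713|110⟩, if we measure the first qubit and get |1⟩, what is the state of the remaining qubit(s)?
-0.9625i|00⟩ - 0.2713|10⟩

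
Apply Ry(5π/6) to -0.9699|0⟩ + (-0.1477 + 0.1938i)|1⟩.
(-0.1084 - 0.1872i)|0⟩ + (-0.9751 + 0.05016i)|1⟩

Ry(5π/6) = [[cos(θ/2), −sin(θ/2)], [sin(θ/2), cos(θ/2)]]; θ = 5π/6, cos(θ/2) ≈ 0.258819, sin(θ/2) ≈ 0.965926.
With a = amp(|0⟩) = -0.9699 and b = amp(|1⟩) = (-0.1477 + 0.1938i):
new amp(|0⟩) = (0.258819)·a + (-0.965926)·b = (-0.1084 - 0.1872i)
new amp(|1⟩) = (0.965926)·a + (0.258819)·b = (-0.9751 + 0.05016i)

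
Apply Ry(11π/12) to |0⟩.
0.1305|0⟩ + 0.9914|1⟩

Ry(11π/12) = [[cos(θ/2), −sin(θ/2)], [sin(θ/2), cos(θ/2)]]; θ = 11π/12, cos(θ/2) ≈ 0.130526, sin(θ/2) ≈ 0.991445.
With a = amp(|0⟩) = 1 and b = amp(|1⟩) = 0:
new amp(|0⟩) = (0.130526)·a + (-0.991445)·b = 0.1305
new amp(|1⟩) = (0.991445)·a + (0.130526)·b = 0.9914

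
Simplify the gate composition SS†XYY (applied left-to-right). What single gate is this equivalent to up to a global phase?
X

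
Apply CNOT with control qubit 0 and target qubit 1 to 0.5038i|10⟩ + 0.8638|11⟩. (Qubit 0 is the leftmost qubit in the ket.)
0.8638|10⟩ + 0.5038i|11⟩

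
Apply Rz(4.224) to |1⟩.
(-0.5152 + 0.8571i)|1⟩

Rz(4.224) = [[e^(−iθ/2), 0], [0, e^(iθ/2)]] with e^(±iθ/2) = cos(θ/2) ± i·sin(θ/2); θ = 4.224, cos(θ/2) ≈ -0.515168, sin(θ/2) ≈ 0.857089.
With a = amp(|0⟩) = 0 and b = amp(|1⟩) = 1:
new amp(|0⟩) = (-0.515168 - 0.857089i)·a = 0
new amp(|1⟩) = (-0.515168 + 0.857089i)·b = (-0.5152 + 0.8571i)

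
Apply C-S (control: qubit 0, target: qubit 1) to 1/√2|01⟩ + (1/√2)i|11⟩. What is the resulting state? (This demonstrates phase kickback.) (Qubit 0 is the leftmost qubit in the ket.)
1/√2|01⟩ - 1/√2|11⟩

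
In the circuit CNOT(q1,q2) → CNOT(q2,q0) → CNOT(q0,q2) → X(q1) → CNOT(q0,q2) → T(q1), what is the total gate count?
6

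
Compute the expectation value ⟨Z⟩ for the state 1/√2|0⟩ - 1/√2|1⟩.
0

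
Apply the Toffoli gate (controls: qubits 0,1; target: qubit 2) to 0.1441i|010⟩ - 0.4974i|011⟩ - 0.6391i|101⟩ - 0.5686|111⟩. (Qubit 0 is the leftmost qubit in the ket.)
0.1441i|010⟩ - 0.4974i|011⟩ - 0.6391i|101⟩ - 0.5686|110⟩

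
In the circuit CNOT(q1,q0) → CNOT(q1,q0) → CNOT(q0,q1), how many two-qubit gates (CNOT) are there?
3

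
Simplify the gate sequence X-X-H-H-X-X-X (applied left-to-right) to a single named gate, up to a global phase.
X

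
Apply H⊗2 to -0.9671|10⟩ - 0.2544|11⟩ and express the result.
-0.6108|00⟩ - 0.3564|01⟩ + 0.6108|10⟩ + 0.3564|11⟩

H⊗2 gives amp(|y⟩) = (1/2) Σ_x (−1)^(x·y) amp(|x⟩), where x·y is the number of positions in which both x and y have a 1.
|00⟩: (-0.9671 - 0.2544)/2 = -0.6108
|01⟩: (-0.9671 + 0.2544)/2 = -0.3564
|10⟩: (0.9671 + 0.2544)/2 = 0.6108
|11⟩: (0.9671 - 0.2544)/2 = 0.3564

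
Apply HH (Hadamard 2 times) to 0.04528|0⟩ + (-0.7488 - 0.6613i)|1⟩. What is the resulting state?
0.04528|0⟩ + (-0.7488 - 0.6613i)|1⟩

H² = I, so an even number of Hadamards cancels: H^2 = I and the state is unchanged.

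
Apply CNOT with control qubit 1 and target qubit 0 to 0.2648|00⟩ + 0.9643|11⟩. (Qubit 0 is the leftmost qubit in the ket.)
0.2648|00⟩ + 0.9643|01⟩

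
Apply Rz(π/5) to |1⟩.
(0.9511 + 0.309i)|1⟩

Rz(π/5) = [[e^(−iθ/2), 0], [0, e^(iθ/2)]] with e^(±iθ/2) = cos(θ/2) ± i·sin(θ/2); θ = π/5, cos(θ/2) ≈ 0.951057, sin(θ/2) ≈ 0.309017.
With a = amp(|0⟩) = 0 and b = amp(|1⟩) = 1:
new amp(|0⟩) = (0.951057 - 0.309017i)·a = 0
new amp(|1⟩) = (0.951057 + 0.309017i)·b = (0.9511 + 0.309i)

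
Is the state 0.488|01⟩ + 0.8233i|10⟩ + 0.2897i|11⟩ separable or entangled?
Entangled

Writing the state as a|00⟩ + b|01⟩ + c|10⟩ + d|11⟩, it is a product state iff ad − bc = 0.
Here (a, b, c, d) = (0, 0.488, 0.8233i, 0.2897i): ad − bc = (0)(0.2897i) − (0.488)(0.8233i) = -0.4018i ≠ 0, so the state is entangled.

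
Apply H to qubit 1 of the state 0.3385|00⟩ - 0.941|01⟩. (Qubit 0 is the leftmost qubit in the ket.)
-0.426|00⟩ + 0.9047|01⟩

H on qubit 1 mixes each pair of kets that differ only in qubit 1: amplitudes (a, b) of (|…0…⟩, |…1…⟩) become ((a + b)/√2, (a − b)/√2). Kets absent from the input have amplitude 0.
(|00⟩, |01⟩): (a, b) = (0.3385, -0.941) → (-0.426, 0.9047)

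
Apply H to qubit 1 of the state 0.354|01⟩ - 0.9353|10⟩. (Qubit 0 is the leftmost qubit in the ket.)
0.2503|00⟩ - 0.2503|01⟩ - 0.6614|10⟩ - 0.6614|11⟩

H on qubit 1 mixes each pair of kets that differ only in qubit 1: amplitudes (a, b) of (|…0…⟩, |…1…⟩) become ((a + b)/√2, (a − b)/√2). Kets absent from the input have amplitude 0.
(|00⟩, |01⟩): (a, b) = (0, 0.354) → (0.2503, -0.2503)
(|10⟩, |11⟩): (a, b) = (-0.9353, 0) → (-0.6614, -0.6614)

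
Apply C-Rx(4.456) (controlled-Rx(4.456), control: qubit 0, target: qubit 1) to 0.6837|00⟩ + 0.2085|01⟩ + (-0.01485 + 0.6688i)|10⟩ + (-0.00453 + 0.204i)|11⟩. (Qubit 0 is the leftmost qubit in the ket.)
0.6837|00⟩ + 0.2085|01⟩ + (0.1706 - 0.405i)|10⟩ + (0.5323 - 0.1129i)|11⟩

C-Rx(4.456) leaves the control-|0⟩ kets |00⟩, |01⟩ unchanged and applies Rx(4.456) to qubit 1 on the control-|1⟩ pair (|10⟩, |11⟩).
Rx(4.456) = [[cos(θ/2), −i·sin(θ/2)], [−i·sin(θ/2), cos(θ/2)]]; θ = 4.456, cos(θ/2) ≈ -0.610905, sin(θ/2) ≈ 0.791704.
With a = amp(|10⟩) = (-0.01485 + 0.6688i) and b = amp(|11⟩) = (-0.00453 + 0.204i):
new amp(|10⟩) = (-0.610905)·a + (-0.791704i)·b = (0.1706 - 0.405i)
new amp(|11⟩) = (-0.791704i)·a + (-0.610905)·b = (0.5323 - 0.1129i)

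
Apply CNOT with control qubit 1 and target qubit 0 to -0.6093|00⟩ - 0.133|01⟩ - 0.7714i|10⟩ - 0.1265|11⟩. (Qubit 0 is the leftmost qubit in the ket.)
-0.6093|00⟩ - 0.1265|01⟩ - 0.7714i|10⟩ - 0.133|11⟩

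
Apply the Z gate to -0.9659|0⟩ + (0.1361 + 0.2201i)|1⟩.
-0.9659|0⟩ + (-0.1361 - 0.2201i)|1⟩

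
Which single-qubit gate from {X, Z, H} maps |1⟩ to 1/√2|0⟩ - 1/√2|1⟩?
H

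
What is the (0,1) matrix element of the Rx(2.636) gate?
-0.9682i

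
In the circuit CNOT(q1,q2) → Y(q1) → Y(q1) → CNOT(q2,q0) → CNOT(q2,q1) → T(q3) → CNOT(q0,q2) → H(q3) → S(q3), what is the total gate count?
9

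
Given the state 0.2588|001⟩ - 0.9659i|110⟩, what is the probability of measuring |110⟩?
0.933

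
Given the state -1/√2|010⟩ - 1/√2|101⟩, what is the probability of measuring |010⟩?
1/2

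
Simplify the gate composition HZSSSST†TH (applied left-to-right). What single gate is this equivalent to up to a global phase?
X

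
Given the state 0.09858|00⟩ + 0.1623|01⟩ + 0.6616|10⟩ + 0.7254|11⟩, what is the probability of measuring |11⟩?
0.5262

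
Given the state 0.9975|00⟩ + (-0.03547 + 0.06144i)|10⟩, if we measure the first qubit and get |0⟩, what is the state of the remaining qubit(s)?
|0⟩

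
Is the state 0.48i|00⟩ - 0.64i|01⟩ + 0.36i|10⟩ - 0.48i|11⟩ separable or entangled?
Separable

Writing the state as a|00⟩ + b|01⟩ + c|10⟩ + d|11⟩, it is a product state iff ad − bc = 0.
Here (a, b, c, d) = (0.48i, -0.64i, 0.36i, -0.48i): ad − bc = (0.48i)(-0.48i) − (-0.64i)(0.36i) = 0, so the state is separable.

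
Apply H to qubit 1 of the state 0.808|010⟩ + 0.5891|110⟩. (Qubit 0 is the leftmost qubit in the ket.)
0.5713|000⟩ - 0.5713|010⟩ + 0.4166|100⟩ - 0.4166|110⟩

H on qubit 1 mixes each pair of kets that differ only in qubit 1: amplitudes (a, b) of (|…0…⟩, |…1…⟩) become ((a + b)/√2, (a − b)/√2). Kets absent from the input have amplitude 0.
(|000⟩, |010⟩): (a, b) = (0, 0.808) → (0.5713, -0.5713)
(|100⟩, |110⟩): (a, b) = (0, 0.5891) → (0.4166, -0.4166)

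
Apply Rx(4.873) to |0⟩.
-0.7616|0⟩ - 0.6481i|1⟩

Rx(4.873) = [[cos(θ/2), −i·sin(θ/2)], [−i·sin(θ/2), cos(θ/2)]]; θ = 4.873, cos(θ/2) ≈ -0.761552, sin(θ/2) ≈ 0.648104.
With a = amp(|0⟩) = 1 and b = amp(|1⟩) = 0:
new amp(|0⟩) = (-0.761552)·a + (-0.648104i)·b = -0.7616
new amp(|1⟩) = (-0.648104i)·a + (-0.761552)·b = -0.6481i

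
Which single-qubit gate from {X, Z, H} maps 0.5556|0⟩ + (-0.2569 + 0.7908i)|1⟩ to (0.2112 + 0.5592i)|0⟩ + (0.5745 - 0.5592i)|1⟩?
H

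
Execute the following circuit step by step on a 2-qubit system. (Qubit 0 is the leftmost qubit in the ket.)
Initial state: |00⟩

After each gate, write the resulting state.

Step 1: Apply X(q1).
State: |01⟩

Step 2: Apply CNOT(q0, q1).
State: |01⟩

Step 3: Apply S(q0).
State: |01⟩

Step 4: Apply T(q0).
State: |01⟩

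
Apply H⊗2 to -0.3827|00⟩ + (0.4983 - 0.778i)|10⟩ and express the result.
(0.0578 - 0.389i)|00⟩ + (0.0578 - 0.389i)|01⟩ + (-0.4405 + 0.389i)|10⟩ + (-0.4405 + 0.389i)|11⟩

H⊗2 gives amp(|y⟩) = (1/2) Σ_x (−1)^(x·y) amp(|x⟩), where x·y is the number of positions in which both x and y have a 1.
|00⟩: (-0.3827 + (0.4983 - 0.778i))/2 = (0.0578 - 0.389i)
|01⟩: (-0.3827 + (0.4983 - 0.778i))/2 = (0.0578 - 0.389i)
|10⟩: (-0.3827 - (0.4983 - 0.778i))/2 = (-0.4405 + 0.389i)
|11⟩: (-0.3827 - (0.4983 - 0.778i))/2 = (-0.4405 + 0.389i)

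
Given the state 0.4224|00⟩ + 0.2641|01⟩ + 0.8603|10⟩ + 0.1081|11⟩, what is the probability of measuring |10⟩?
0.7401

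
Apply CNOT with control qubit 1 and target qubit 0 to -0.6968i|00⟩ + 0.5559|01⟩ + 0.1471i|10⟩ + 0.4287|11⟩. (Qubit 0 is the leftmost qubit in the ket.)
-0.6968i|00⟩ + 0.4287|01⟩ + 0.1471i|10⟩ + 0.5559|11⟩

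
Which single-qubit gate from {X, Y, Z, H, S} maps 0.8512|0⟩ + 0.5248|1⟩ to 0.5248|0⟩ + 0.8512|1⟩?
X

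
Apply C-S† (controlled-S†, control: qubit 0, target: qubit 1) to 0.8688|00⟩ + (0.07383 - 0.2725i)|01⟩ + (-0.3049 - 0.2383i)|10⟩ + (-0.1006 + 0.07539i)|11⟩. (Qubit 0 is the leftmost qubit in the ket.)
0.8688|00⟩ + (0.07383 - 0.2725i)|01⟩ + (-0.3049 - 0.2383i)|10⟩ + (0.07539 + 0.1006i)|11⟩

C-S† leaves the control-|0⟩ kets |00⟩, |01⟩ unchanged and applies S† to qubit 1 on the control-|1⟩ pair (|10⟩, |11⟩).
S† = [[1, 0], [0, -i]].
With a = amp(|10⟩) = (-0.3049 - 0.2383i) and b = amp(|11⟩) = (-0.1006 + 0.07539i):
new amp(|10⟩) = (1)·a = (-0.3049 - 0.2383i)
new amp(|11⟩) = (-i)·b = (0.07539 + 0.1006i)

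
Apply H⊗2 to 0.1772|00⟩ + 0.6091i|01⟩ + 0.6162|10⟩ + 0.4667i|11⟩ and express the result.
(0.3967 + 0.5379i)|00⟩ + (0.3967 - 0.5379i)|01⟩ + (-0.2195 + 0.0712i)|10⟩ + (-0.2195 - 0.0712i)|11⟩

H⊗2 gives amp(|y⟩) = (1/2) Σ_x (−1)^(x·y) amp(|x⟩), where x·y is the number of positions in which both x and y have a 1.
|00⟩: (0.1772 + 0.6091i + 0.6162 + 0.4667i)/2 = (0.3967 + 0.5379i)
|01⟩: (0.1772 - 0.6091i + 0.6162 - 0.4667i)/2 = (0.3967 - 0.5379i)
|10⟩: (0.1772 + 0.6091i - 0.6162 - 0.4667i)/2 = (-0.2195 + 0.0712i)
|11⟩: (0.1772 - 0.6091i - 0.6162 + 0.4667i)/2 = (-0.2195 - 0.0712i)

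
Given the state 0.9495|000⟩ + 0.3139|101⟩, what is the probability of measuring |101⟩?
0.09853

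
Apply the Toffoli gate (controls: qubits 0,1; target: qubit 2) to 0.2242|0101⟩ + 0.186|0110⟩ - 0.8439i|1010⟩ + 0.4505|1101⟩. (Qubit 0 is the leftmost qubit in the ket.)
0.2242|0101⟩ + 0.186|0110⟩ - 0.8439i|1010⟩ + 0.4505|1111⟩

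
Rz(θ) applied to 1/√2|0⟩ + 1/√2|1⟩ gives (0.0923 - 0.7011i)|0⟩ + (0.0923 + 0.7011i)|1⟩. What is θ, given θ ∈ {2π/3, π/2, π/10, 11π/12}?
11π/12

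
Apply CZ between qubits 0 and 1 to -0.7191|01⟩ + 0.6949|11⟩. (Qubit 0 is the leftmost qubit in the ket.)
-0.7191|01⟩ - 0.6949|11⟩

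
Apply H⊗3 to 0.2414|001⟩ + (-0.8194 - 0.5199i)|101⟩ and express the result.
(-0.2044 - 0.1838i)|000⟩ + (0.2044 + 0.1838i)|001⟩ + (-0.2044 - 0.1838i)|010⟩ + (0.2044 + 0.1838i)|011⟩ + (0.375 + 0.1838i)|100⟩ + (-0.375 - 0.1838i)|101⟩ + (0.375 + 0.1838i)|110⟩ + (-0.375 - 0.1838i)|111⟩

H⊗3 gives amp(|y⟩) = (1/2√2) Σ_x (−1)^(x·y) amp(|x⟩), where x·y is the number of positions in which both x and y have a 1.
|000⟩: (0.2414 + (-0.8194 - 0.5199i))/(2√2) = (-0.2044 - 0.1838i)
|001⟩: (-0.2414 - (-0.8194 - 0.5199i))/(2√2) = (0.2044 + 0.1838i)
|010⟩: (0.2414 + (-0.8194 - 0.5199i))/(2√2) = (-0.2044 - 0.1838i)
|011⟩: (-0.2414 - (-0.8194 - 0.5199i))/(2√2) = (0.2044 + 0.1838i)
|100⟩: (0.2414 - (-0.8194 - 0.5199i))/(2√2) = (0.375 + 0.1838i)
|101⟩: (-0.2414 + (-0.8194 - 0.5199i))/(2√2) = (-0.375 - 0.1838i)
|110⟩: (0.2414 - (-0.8194 - 0.5199i))/(2√2) = (0.375 + 0.1838i)
|111⟩: (-0.2414 + (-0.8194 - 0.5199i))/(2√2) = (-0.375 - 0.1838i)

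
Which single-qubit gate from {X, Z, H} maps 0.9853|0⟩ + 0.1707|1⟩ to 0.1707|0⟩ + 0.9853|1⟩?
X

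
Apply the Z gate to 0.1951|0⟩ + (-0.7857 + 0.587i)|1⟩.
0.1951|0⟩ + (0.7857 - 0.587i)|1⟩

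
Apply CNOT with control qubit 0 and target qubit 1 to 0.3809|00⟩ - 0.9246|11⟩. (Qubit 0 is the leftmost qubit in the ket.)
0.3809|00⟩ - 0.9246|10⟩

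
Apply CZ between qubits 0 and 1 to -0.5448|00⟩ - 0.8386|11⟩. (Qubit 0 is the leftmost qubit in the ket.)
-0.5448|00⟩ + 0.8386|11⟩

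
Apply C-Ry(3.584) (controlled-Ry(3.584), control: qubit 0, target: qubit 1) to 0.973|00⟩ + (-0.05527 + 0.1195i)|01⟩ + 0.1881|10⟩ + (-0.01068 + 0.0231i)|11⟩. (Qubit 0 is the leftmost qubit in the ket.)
0.973|00⟩ + (-0.05527 + 0.1195i)|01⟩ + (-0.03085 - 0.02254i)|10⟩ + (0.1859 - 0.005068i)|11⟩

C-Ry(3.584) leaves the control-|0⟩ kets |00⟩, |01⟩ unchanged and applies Ry(3.584) to qubit 1 on the control-|1⟩ pair (|10⟩, |11⟩).
Ry(3.584) = [[cos(θ/2), −sin(θ/2)], [sin(θ/2), cos(θ/2)]]; θ = 3.584, cos(θ/2) ≈ -0.219404, sin(θ/2) ≈ 0.975634.
With a = amp(|10⟩) = 0.1881 and b = amp(|11⟩) = (-0.01068 + 0.0231i):
new amp(|10⟩) = (-0.219404)·a + (-0.975634)·b = (-0.03085 - 0.02254i)
new amp(|11⟩) = (0.975634)·a + (-0.219404)·b = (0.1859 - 0.005068i)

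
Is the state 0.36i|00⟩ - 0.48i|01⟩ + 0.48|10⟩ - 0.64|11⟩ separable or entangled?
Separable

Writing the state as a|00⟩ + b|01⟩ + c|10⟩ + d|11⟩, it is a product state iff ad − bc = 0.
Here (a, b, c, d) = (0.36i, -0.48i, 0.48, -0.64): ad − bc = (0.36i)(-0.64) − (-0.48i)(0.48) = 0, so the state is separable.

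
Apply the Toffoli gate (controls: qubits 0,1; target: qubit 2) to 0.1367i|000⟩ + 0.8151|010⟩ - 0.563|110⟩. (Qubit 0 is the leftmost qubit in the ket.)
0.1367i|000⟩ + 0.8151|010⟩ - 0.563|111⟩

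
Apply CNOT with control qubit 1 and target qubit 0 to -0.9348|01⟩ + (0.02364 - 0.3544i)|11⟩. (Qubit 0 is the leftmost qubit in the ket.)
(0.02364 - 0.3544i)|01⟩ - 0.9348|11⟩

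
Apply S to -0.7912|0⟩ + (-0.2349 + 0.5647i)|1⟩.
-0.7912|0⟩ + (-0.5647 - 0.2349i)|1⟩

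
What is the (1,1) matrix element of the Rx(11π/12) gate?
0.1305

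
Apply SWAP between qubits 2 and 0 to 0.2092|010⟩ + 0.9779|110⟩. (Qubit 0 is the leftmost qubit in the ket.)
0.2092|010⟩ + 0.9779|011⟩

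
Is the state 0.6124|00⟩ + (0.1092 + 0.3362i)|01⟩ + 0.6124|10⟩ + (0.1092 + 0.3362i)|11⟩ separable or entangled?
Separable

Writing the state as a|00⟩ + b|01⟩ + c|10⟩ + d|11⟩, it is a product state iff ad − bc = 0.
Here (a, b, c, d) = (0.6124, (0.1092 + 0.3362i), 0.6124, (0.1092 + 0.3362i)): ad − bc = (0.6124)(0.1092 + 0.3362i) − (0.1092 + 0.3362i)(0.6124) = 0, so the state is separable.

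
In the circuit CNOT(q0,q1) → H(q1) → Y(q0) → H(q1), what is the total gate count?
4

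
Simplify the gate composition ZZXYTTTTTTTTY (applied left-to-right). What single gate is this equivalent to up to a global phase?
X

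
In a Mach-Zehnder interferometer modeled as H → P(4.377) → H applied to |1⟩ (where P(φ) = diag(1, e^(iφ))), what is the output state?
(0.6646 + 0.4721i)|0⟩ + (0.3354 - 0.4721i)|1⟩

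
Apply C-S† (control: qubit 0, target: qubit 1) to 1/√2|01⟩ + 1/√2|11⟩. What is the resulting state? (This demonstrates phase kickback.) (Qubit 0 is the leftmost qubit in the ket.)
1/√2|01⟩ - (1/√2)i|11⟩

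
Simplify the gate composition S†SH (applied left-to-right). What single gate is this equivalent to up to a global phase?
H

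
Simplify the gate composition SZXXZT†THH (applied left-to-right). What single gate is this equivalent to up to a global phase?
S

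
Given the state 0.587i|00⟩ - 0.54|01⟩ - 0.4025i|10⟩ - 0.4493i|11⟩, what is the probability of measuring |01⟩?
0.2916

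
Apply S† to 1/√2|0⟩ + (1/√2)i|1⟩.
1/√2|0⟩ + 1/√2|1⟩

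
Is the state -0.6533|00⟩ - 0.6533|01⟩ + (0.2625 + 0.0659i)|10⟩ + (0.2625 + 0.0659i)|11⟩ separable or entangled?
Separable

Writing the state as a|00⟩ + b|01⟩ + c|10⟩ + d|11⟩, it is a product state iff ad − bc = 0.
Here (a, b, c, d) = (-0.6533, -0.6533, (0.2625 + 0.0659i), (0.2625 + 0.0659i)): ad − bc = (-0.6533)(0.2625 + 0.0659i) − (-0.6533)(0.2625 + 0.0659i) = 0, so the state is separable.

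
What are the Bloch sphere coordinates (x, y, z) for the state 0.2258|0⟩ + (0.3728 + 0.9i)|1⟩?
(0.1684, 0.4064, -0.898)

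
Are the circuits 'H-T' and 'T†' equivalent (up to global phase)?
No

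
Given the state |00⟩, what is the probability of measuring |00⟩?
1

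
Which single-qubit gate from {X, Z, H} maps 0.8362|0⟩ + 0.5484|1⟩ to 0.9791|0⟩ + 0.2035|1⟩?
H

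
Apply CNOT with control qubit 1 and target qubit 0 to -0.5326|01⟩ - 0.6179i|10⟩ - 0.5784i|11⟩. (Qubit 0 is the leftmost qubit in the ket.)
-0.5784i|01⟩ - 0.6179i|10⟩ - 0.5326|11⟩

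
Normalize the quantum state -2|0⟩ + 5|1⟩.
-0.3714|0⟩ + 0.9285|1⟩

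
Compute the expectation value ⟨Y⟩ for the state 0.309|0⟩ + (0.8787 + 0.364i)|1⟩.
0.225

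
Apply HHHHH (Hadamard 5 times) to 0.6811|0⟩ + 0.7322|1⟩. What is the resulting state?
0.9994|0⟩ - 0.03613|1⟩

H² = I, so H^5 = H: a single Hadamard. With (a, b) = (0.6811, 0.7322), H gives ((a + b)/√2, (a − b)/√2) = (0.9994, -0.03613).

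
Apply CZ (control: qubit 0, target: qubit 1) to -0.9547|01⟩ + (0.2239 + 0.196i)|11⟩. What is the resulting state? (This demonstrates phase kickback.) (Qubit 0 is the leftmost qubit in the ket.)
-0.9547|01⟩ + (-0.2239 - 0.196i)|11⟩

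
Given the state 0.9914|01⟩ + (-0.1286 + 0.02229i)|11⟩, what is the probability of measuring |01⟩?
0.9829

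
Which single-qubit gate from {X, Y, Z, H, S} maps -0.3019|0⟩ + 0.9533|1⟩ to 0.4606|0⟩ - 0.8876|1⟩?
H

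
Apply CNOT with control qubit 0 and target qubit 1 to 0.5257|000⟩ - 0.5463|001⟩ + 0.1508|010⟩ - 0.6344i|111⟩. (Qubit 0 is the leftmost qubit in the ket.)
0.5257|000⟩ - 0.5463|001⟩ + 0.1508|010⟩ - 0.6344i|101⟩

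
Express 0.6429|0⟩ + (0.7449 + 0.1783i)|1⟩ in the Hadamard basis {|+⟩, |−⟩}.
(0.9813 + 0.1261i)|+⟩ + (-0.07212 - 0.1261i)|−⟩

With |ψ⟩ = α|0⟩ + β|1⟩, the Hadamard-basis coefficients are ⟨+|ψ⟩ = (α + β)/√2 and ⟨−|ψ⟩ = (α − β)/√2.
Here α = 0.6429, β = (0.7449 + 0.1783i): (α + β)/√2 = (0.9813 + 0.1261i), (α − β)/√2 = (-0.07212 - 0.1261i).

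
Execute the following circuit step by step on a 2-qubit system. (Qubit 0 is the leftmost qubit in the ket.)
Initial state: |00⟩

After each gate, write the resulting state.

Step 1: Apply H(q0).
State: 1/√2|00⟩ + 1/√2|10⟩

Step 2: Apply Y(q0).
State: -(1/√2)i|00⟩ + (1/√2)i|10⟩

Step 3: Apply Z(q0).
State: -(1/√2)i|00⟩ - (1/√2)i|10⟩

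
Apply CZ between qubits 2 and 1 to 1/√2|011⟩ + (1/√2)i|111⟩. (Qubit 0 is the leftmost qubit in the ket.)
-1/√2|011⟩ - (1/√2)i|111⟩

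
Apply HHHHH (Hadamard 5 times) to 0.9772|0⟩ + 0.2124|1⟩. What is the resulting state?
0.8412|0⟩ + 0.5408|1⟩

H² = I, so H^5 = H: a single Hadamard. With (a, b) = (0.9772, 0.2124), H gives ((a + b)/√2, (a − b)/√2) = (0.8412, 0.5408).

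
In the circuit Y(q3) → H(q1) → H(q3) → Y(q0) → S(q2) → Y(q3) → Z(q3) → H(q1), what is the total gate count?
8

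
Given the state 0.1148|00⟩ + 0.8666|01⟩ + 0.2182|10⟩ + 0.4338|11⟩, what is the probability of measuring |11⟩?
0.1882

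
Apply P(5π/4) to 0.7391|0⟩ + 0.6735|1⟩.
0.7391|0⟩ + (-0.4762 - 0.4762i)|1⟩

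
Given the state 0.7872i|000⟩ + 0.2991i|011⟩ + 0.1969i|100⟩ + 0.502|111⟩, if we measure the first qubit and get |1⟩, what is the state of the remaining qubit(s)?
0.3651i|00⟩ + 0.9309|11⟩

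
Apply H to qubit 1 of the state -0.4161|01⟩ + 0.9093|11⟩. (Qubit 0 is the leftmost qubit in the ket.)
-0.2942|00⟩ + 0.2942|01⟩ + 0.643|10⟩ - 0.643|11⟩

H on qubit 1 mixes each pair of kets that differ only in qubit 1: amplitudes (a, b) of (|…0…⟩, |…1…⟩) become ((a + b)/√2, (a − b)/√2). Kets absent from the input have amplitude 0.
(|00⟩, |01⟩): (a, b) = (0, -0.4161) → (-0.2942, 0.2942)
(|10⟩, |11⟩): (a, b) = (0, 0.9093) → (0.643, -0.643)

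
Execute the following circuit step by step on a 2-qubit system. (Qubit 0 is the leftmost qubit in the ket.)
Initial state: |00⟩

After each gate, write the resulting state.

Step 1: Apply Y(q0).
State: i|10⟩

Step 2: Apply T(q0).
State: (-1/√2 + (1/√2)i)|10⟩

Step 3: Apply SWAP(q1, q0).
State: (-1/√2 + (1/√2)i)|01⟩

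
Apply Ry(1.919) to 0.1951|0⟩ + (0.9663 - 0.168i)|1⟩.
(-0.6793 + 0.1376i)|0⟩ + (0.7144 - 0.09642i)|1⟩

Ry(1.919) = [[cos(θ/2), −sin(θ/2)], [sin(θ/2), cos(θ/2)]]; θ = 1.919, cos(θ/2) ≈ 0.57393, sin(θ/2) ≈ 0.818905.
With a = amp(|0⟩) = 0.1951 and b = amp(|1⟩) = (0.9663 - 0.168i):
new amp(|0⟩) = (0.57393)·a + (-0.818905)·b = (-0.6793 + 0.1376i)
new amp(|1⟩) = (0.818905)·a + (0.57393)·b = (0.7144 - 0.09642i)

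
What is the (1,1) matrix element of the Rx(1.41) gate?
0.7616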